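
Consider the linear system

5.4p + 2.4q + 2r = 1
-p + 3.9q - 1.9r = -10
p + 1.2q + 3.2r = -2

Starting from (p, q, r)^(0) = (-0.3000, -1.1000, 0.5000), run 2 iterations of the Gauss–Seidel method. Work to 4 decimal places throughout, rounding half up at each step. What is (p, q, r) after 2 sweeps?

Iteration 1:
  p = (1 - (2.4)·-1.1000 - (2)·0.5000) / (5.4) = 0.4889
  q = (-10 - (-1)·0.4889 - (-1.9)·0.5000) / (3.9) = -2.1952
  r = (-2 - (1)·0.4889 - (1.2)·-2.1952) / (3.2) = 0.0454
Iteration 2:
  p = (1 - (2.4)·-2.1952 - (2)·0.0454) / (5.4) = 1.1440
  q = (-10 - (-1)·1.1440 - (-1.9)·0.0454) / (3.9) = -2.2487
  r = (-2 - (1)·1.1440 - (1.2)·-2.2487) / (3.2) = -0.1392

(1.1440, -2.2487, -0.1392)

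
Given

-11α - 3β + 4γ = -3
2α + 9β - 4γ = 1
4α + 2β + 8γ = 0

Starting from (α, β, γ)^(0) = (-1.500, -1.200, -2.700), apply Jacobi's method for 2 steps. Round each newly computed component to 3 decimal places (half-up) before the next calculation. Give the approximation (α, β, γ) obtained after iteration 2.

Iteration 1:
  α = (-3 - (-3)·-1.200 - (4)·-2.700) / (-11) = -0.382
  β = (1 - (2)·-1.500 - (-4)·-2.700) / (9) = -0.756
  γ = (0 - (4)·-1.500 - (2)·-1.200) / (8) = 1.050
Iteration 2:
  α = (-3 - (-3)·-0.756 - (4)·1.050) / (-11) = 0.861
  β = (1 - (2)·-0.382 - (-4)·1.050) / (9) = 0.663
  γ = (0 - (4)·-0.382 - (2)·-0.756) / (8) = 0.380

(0.861, 0.663, 0.380)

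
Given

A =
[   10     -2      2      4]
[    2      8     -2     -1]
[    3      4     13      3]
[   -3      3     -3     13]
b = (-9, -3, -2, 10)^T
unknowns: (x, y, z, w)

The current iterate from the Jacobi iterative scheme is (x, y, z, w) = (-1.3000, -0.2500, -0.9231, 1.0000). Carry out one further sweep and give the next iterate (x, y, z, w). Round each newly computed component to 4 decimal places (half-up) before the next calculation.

One sweep:
  x = (-9 - (-2)·-0.2500 - (2)·-0.9231 - (4)·1.0000) / (10) = -1.1654
  y = (-3 - (2)·-1.3000 - (-2)·-0.9231 - (-1)·1.0000) / (8) = -0.1558
  z = (-2 - (3)·-1.3000 - (4)·-0.2500 - (3)·1.0000) / (13) = -0.0077
  w = (10 - (-3)·-1.3000 - (3)·-0.2500 - (-3)·-0.9231) / (13) = 0.3139

(-1.1654, -0.1558, -0.0077, 0.3139)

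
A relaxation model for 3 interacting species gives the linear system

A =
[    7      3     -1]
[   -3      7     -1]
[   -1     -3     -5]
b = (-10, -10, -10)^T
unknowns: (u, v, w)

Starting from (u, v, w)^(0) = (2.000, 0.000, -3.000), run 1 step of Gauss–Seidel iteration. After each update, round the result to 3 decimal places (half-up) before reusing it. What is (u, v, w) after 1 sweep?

(-1.857, -2.653, 3.963)

Iteration 1:
  u = (-10 - (3)·0.000 - (-1)·-3.000) / (7) = -1.857
  v = (-10 - (-3)·-1.857 - (-1)·-3.000) / (7) = -2.653
  w = (-10 - (-1)·-1.857 - (-3)·-2.653) / (-5) = 3.963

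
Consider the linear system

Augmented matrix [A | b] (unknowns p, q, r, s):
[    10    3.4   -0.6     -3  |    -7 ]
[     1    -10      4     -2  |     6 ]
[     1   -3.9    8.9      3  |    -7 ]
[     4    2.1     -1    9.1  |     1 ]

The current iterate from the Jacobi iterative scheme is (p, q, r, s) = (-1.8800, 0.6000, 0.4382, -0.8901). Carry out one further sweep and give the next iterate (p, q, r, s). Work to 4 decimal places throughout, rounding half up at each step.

(-1.1447, -0.4347, -0.0123, 0.8460)

One sweep:
  p = (-7 - (3.4)·0.6000 - (-0.6)·0.4382 - (-3)·-0.8901) / (10) = -1.1447
  q = (6 - (1)·-1.8800 - (4)·0.4382 - (-2)·-0.8901) / (-10) = -0.4347
  r = (-7 - (1)·-1.8800 - (-3.9)·0.6000 - (3)·-0.8901) / (8.9) = -0.0123
  s = (1 - (4)·-1.8800 - (2.1)·0.6000 - (-1)·0.4382) / (9.1) = 0.8460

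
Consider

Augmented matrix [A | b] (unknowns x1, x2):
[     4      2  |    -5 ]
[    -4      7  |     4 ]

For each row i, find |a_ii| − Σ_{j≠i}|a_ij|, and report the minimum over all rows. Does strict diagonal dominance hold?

2

row 1: |4| − (2) = 2
row 2: |7| − (4) = 3
minimum over rows = 2 → strictly diagonally dominant (convergence guaranteed)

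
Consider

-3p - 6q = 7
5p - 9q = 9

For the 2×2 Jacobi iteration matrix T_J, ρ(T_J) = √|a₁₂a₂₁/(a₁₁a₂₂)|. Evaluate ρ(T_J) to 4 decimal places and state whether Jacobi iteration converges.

1.0541

a₁₂a₂₁/(a₁₁a₂₂) = (-6)·(5) / ((-3)·(-9)) = -1.111111
ρ = √|-1.111111| = √1.111111 = 1.0541
ρ > 1, so Jacobi diverges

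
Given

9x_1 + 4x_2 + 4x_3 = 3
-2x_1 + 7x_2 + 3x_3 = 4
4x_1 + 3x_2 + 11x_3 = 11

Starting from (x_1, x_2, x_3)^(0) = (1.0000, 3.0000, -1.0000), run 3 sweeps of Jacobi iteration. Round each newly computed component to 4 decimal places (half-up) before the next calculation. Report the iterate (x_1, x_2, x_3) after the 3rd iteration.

(-0.2631, 0.1616, 0.9234)

Iteration 1:
  x_1 = (3 - (4)·3.0000 - (4)·-1.0000) / (9) = -0.5556
  x_2 = (4 - (-2)·1.0000 - (3)·-1.0000) / (7) = 1.2857
  x_3 = (11 - (4)·1.0000 - (3)·3.0000) / (11) = -0.1818
Iteration 2:
  x_1 = (3 - (4)·1.2857 - (4)·-0.1818) / (9) = -0.1573
  x_2 = (4 - (-2)·-0.5556 - (3)·-0.1818) / (7) = 0.4906
  x_3 = (11 - (4)·-0.5556 - (3)·1.2857) / (11) = 0.8514
Iteration 3:
  x_1 = (3 - (4)·0.4906 - (4)·0.8514) / (9) = -0.2631
  x_2 = (4 - (-2)·-0.1573 - (3)·0.8514) / (7) = 0.1616
  x_3 = (11 - (4)·-0.1573 - (3)·0.4906) / (11) = 0.9234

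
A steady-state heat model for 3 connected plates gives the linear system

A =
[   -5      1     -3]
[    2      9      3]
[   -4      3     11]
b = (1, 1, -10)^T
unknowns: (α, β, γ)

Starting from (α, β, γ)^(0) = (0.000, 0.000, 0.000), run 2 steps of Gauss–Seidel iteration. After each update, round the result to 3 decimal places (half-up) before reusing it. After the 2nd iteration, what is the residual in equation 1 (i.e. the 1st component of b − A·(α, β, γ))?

0.348

Iteration 1:
  α = (1 - (1)·0.000 - (-3)·0.000) / (-5) = -0.200
  β = (1 - (2)·-0.200 - (3)·0.000) / (9) = 0.156
  γ = (-10 - (-4)·-0.200 - (3)·0.156) / (11) = -1.024
Iteration 2:
  α = (1 - (1)·0.156 - (-3)·-1.024) / (-5) = 0.446
  β = (1 - (2)·0.446 - (3)·-1.024) / (9) = 0.353
  γ = (-10 - (-4)·0.446 - (3)·0.353) / (11) = -0.843
Residual b − A·x = (0.348, -0.540, -0.002)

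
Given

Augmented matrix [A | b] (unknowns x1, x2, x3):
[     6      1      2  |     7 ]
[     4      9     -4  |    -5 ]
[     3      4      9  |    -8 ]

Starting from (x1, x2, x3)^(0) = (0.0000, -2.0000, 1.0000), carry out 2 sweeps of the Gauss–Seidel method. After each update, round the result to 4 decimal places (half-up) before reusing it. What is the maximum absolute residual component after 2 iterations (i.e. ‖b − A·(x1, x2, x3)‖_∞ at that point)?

1.3409

Iteration 1:
  x1 = (7 - (1)·-2.0000 - (2)·1.0000) / (6) = 1.1667
  x2 = (-5 - (4)·1.1667 - (-4)·1.0000) / (9) = -0.6296
  x3 = (-8 - (3)·1.1667 - (4)·-0.6296) / (9) = -0.9980
Iteration 2:
  x1 = (7 - (1)·-0.6296 - (2)·-0.9980) / (6) = 1.6043
  x2 = (-5 - (4)·1.6043 - (-4)·-0.9980) / (9) = -1.7121
  x3 = (-8 - (3)·1.6043 - (4)·-1.7121) / (9) = -0.6627
Residual b − A·x = (0.4117, 1.3409, -0.0002); ∞-norm = 1.3409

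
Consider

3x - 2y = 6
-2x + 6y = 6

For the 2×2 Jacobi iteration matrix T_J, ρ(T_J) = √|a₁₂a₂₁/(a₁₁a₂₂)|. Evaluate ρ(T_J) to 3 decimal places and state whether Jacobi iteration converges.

a₁₂a₂₁/(a₁₁a₂₂) = (-2)·(-2) / ((3)·(6)) = 0.222222
ρ = √|0.222222| = √0.222222 = 0.471
ρ < 1, so Jacobi converges

0.471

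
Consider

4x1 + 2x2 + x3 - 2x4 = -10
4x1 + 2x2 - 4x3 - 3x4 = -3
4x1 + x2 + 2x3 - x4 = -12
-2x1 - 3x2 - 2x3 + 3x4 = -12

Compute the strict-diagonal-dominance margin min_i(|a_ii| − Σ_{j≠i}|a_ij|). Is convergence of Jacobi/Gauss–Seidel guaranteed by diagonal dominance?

-9

row 1: |4| − (2+1+2) = -1
row 2: |2| − (4+4+3) = -9
row 3: |2| − (4+1+1) = -4
row 4: |3| − (2+3+2) = -4
minimum over rows = -9 → not strictly diagonally dominant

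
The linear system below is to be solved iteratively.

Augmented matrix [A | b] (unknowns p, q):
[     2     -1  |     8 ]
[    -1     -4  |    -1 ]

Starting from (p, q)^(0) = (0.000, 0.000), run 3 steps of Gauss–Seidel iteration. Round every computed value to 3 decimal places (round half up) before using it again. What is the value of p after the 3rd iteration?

3.672

Iteration 1:
  p = (8 - (-1)·0.000) / (2) = 4.000
  q = (-1 - (-1)·4.000) / (-4) = -0.750
Iteration 2:
  p = (8 - (-1)·-0.750) / (2) = 3.625
  q = (-1 - (-1)·3.625) / (-4) = -0.656
Iteration 3:
  p = (8 - (-1)·-0.656) / (2) = 3.672
  q = (-1 - (-1)·3.672) / (-4) = -0.668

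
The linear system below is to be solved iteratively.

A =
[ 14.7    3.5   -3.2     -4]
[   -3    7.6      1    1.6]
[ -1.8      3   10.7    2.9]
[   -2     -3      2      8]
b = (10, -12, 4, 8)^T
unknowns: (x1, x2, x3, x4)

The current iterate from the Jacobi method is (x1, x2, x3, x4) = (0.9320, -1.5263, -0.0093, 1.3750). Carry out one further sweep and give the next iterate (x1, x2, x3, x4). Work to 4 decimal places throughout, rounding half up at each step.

One sweep:
  x1 = (10 - (3.5)·-1.5263 - (-3.2)·-0.0093 - (-4)·1.3750) / (14.7) = 1.4158
  x2 = (-12 - (-3)·0.9320 - (1)·-0.0093 - (1.6)·1.3750) / (7.6) = -1.4993
  x3 = (4 - (-1.8)·0.9320 - (3)·-1.5263 - (2.9)·1.3750) / (10.7) = 0.5859
  x4 = (8 - (-2)·0.9320 - (-3)·-1.5263 - (2)·-0.0093) / (8) = 0.6630

(1.4158, -1.4993, 0.5859, 0.6630)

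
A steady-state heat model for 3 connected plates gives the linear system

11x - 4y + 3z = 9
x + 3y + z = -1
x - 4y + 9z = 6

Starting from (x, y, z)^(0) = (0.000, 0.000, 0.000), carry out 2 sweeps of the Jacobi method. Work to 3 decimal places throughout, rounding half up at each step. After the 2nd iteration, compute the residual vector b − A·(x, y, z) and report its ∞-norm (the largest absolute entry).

1.679

Iteration 1:
  x = (9 - (-4)·0.000 - (3)·0.000) / (11) = 0.818
  y = (-1 - (1)·0.000 - (1)·0.000) / (3) = -0.333
  z = (6 - (1)·0.000 - (-4)·0.000) / (9) = 0.667
Iteration 2:
  x = (9 - (-4)·-0.333 - (3)·0.667) / (11) = 0.515
  y = (-1 - (1)·0.818 - (1)·0.667) / (3) = -0.828
  z = (6 - (1)·0.818 - (-4)·-0.333) / (9) = 0.428
Residual b − A·x = (-1.261, 0.541, -1.679); ∞-norm = 1.679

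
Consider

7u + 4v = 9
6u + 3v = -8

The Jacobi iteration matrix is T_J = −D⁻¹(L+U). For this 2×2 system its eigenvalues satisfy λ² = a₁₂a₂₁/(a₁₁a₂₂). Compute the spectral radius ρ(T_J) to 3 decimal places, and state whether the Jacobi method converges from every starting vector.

1.069

a₁₂a₂₁/(a₁₁a₂₂) = (4)·(6) / ((7)·(3)) = 1.142857
ρ = √|1.142857| = √1.142857 = 1.069
ρ > 1, so Jacobi diverges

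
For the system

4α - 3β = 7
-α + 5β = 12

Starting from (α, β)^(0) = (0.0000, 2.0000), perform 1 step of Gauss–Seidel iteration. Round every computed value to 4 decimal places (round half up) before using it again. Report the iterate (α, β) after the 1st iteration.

Iteration 1:
  α = (7 - (-3)·2.0000) / (4) = 3.2500
  β = (12 - (-1)·3.2500) / (5) = 3.0500

(3.2500, 3.0500)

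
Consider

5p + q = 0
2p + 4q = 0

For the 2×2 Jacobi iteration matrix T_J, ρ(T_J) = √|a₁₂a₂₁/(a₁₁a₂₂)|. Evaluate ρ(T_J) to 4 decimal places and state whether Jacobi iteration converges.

0.3162

a₁₂a₂₁/(a₁₁a₂₂) = (1)·(2) / ((5)·(4)) = 0.100000
ρ = √|0.100000| = √0.100000 = 0.3162
ρ < 1, so Jacobi converges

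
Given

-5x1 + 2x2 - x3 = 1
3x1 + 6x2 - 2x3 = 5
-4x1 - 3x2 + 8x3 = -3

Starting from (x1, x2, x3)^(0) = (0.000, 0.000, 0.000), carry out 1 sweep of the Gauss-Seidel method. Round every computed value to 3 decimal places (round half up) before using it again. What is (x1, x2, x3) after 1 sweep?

Iteration 1:
  x1 = (1 - (2)·0.000 - (-1)·0.000) / (-5) = -0.200
  x2 = (5 - (3)·-0.200 - (-2)·0.000) / (6) = 0.933
  x3 = (-3 - (-4)·-0.200 - (-3)·0.933) / (8) = -0.125

(-0.200, 0.933, -0.125)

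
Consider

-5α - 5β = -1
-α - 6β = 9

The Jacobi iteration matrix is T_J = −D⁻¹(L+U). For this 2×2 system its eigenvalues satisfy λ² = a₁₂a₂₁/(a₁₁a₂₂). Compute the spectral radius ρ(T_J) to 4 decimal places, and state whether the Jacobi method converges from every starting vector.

0.4082

a₁₂a₂₁/(a₁₁a₂₂) = (-5)·(-1) / ((-5)·(-6)) = 0.166667
ρ = √|0.166667| = √0.166667 = 0.4082
ρ < 1, so Jacobi converges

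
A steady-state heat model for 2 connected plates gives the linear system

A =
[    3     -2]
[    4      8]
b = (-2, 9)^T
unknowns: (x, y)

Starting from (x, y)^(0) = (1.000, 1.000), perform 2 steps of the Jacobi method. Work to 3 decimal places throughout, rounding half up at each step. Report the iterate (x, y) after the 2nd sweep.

(-0.250, 1.125)

Iteration 1:
  x = (-2 - (-2)·1.000) / (3) = 0.000
  y = (9 - (4)·1.000) / (8) = 0.625
Iteration 2:
  x = (-2 - (-2)·0.625) / (3) = -0.250
  y = (9 - (4)·0.000) / (8) = 1.125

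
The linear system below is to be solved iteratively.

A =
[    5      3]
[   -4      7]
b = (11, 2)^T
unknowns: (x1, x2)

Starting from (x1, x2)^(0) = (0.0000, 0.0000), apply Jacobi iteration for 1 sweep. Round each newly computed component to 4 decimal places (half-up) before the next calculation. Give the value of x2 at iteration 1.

Iteration 1:
  x1 = (11 - (3)·0.0000) / (5) = 2.2000
  x2 = (2 - (-4)·0.0000) / (7) = 0.2857

0.2857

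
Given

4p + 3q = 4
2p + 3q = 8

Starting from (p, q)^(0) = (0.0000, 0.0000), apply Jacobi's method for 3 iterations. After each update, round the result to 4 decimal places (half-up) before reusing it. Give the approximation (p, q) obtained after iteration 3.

Iteration 1:
  p = (4 - (3)·0.0000) / (4) = 1.0000
  q = (8 - (2)·0.0000) / (3) = 2.6667
Iteration 2:
  p = (4 - (3)·2.6667) / (4) = -1.0000
  q = (8 - (2)·1.0000) / (3) = 2.0000
Iteration 3:
  p = (4 - (3)·2.0000) / (4) = -0.5000
  q = (8 - (2)·-1.0000) / (3) = 3.3333

(-0.5000, 3.3333)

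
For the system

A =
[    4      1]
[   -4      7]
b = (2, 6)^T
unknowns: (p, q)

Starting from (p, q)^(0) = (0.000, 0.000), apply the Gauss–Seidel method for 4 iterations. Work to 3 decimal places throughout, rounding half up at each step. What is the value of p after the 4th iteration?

Iteration 1:
  p = (2 - (1)·0.000) / (4) = 0.500
  q = (6 - (-4)·0.500) / (7) = 1.143
Iteration 2:
  p = (2 - (1)·1.143) / (4) = 0.214
  q = (6 - (-4)·0.214) / (7) = 0.979
Iteration 3:
  p = (2 - (1)·0.979) / (4) = 0.255
  q = (6 - (-4)·0.255) / (7) = 1.003
Iteration 4:
  p = (2 - (1)·1.003) / (4) = 0.249
  q = (6 - (-4)·0.249) / (7) = 0.999

0.249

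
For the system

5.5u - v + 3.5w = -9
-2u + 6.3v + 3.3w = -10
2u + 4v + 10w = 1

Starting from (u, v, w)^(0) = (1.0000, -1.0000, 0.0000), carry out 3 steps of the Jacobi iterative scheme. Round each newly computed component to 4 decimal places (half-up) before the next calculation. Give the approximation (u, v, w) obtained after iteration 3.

Iteration 1:
  u = (-9 - (-1)·-1.0000 - (3.5)·0.0000) / (5.5) = -1.8182
  v = (-10 - (-2)·1.0000 - (3.3)·0.0000) / (6.3) = -1.2698
  w = (1 - (2)·1.0000 - (4)·-1.0000) / (10) = 0.3000
Iteration 2:
  u = (-9 - (-1)·-1.2698 - (3.5)·0.3000) / (5.5) = -2.0581
  v = (-10 - (-2)·-1.8182 - (3.3)·0.3000) / (6.3) = -2.3217
  w = (1 - (2)·-1.8182 - (4)·-1.2698) / (10) = 0.9716
Iteration 3:
  u = (-9 - (-1)·-2.3217 - (3.5)·0.9716) / (5.5) = -2.6768
  v = (-10 - (-2)·-2.0581 - (3.3)·0.9716) / (6.3) = -2.7496
  w = (1 - (2)·-2.0581 - (4)·-2.3217) / (10) = 1.4403

(-2.6768, -2.7496, 1.4403)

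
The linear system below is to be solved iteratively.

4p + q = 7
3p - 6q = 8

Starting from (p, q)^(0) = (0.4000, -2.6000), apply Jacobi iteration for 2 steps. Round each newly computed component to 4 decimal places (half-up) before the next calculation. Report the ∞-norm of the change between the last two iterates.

Iteration 1:
  p = (7 - (1)·-2.6000) / (4) = 2.4000
  q = (8 - (3)·0.4000) / (-6) = -1.1333
Iteration 2:
  p = (7 - (1)·-1.1333) / (4) = 2.0333
  q = (8 - (3)·2.4000) / (-6) = -0.1333
Change: (-0.3667, 1.0000) → max |·| = 1.0000

1.0000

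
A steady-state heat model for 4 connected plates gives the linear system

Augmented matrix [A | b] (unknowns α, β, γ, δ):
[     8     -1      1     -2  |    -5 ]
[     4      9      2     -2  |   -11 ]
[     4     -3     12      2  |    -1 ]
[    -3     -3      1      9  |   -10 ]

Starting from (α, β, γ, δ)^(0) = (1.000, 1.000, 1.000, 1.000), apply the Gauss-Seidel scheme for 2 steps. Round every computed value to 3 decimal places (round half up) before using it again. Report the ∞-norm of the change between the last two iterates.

0.720

Iteration 1:
  α = (-5 - (-1)·1.000 - (1)·1.000 - (-2)·1.000) / (8) = -0.375
  β = (-11 - (4)·-0.375 - (2)·1.000 - (-2)·1.000) / (9) = -1.056
  γ = (-1 - (4)·-0.375 - (-3)·-1.056 - (2)·1.000) / (12) = -0.389
  δ = (-10 - (-3)·-0.375 - (-3)·-1.056 - (1)·-0.389) / (9) = -1.545
Iteration 2:
  α = (-5 - (-1)·-1.056 - (1)·-0.389 - (-2)·-1.545) / (8) = -1.095
  β = (-11 - (4)·-1.095 - (2)·-0.389 - (-2)·-1.545) / (9) = -0.992
  γ = (-1 - (4)·-1.095 - (-3)·-0.992 - (2)·-1.545) / (12) = 0.291
  δ = (-10 - (-3)·-1.095 - (-3)·-0.992 - (1)·0.291) / (9) = -1.839
Change: (-0.720, 0.064, 0.680, -0.294) → max |·| = 0.720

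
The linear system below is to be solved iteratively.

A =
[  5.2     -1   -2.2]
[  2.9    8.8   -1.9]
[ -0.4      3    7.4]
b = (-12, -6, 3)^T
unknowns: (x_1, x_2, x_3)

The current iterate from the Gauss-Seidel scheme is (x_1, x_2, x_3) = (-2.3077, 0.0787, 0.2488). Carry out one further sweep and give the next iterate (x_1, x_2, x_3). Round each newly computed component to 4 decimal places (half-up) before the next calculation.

One sweep:
  x_1 = (-12 - (-1)·0.0787 - (-2.2)·0.2488) / (5.2) = -2.1873
  x_2 = (-6 - (2.9)·-2.1873 - (-1.9)·0.2488) / (8.8) = 0.0927
  x_3 = (3 - (-0.4)·-2.1873 - (3)·0.0927) / (7.4) = 0.2496

(-2.1873, 0.0927, 0.2496)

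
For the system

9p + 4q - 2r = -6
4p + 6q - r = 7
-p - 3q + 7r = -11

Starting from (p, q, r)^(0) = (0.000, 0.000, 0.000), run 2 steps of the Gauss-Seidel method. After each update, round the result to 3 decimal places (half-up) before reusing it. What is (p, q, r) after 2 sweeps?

Iteration 1:
  p = (-6 - (4)·0.000 - (-2)·0.000) / (9) = -0.667
  q = (7 - (4)·-0.667 - (-1)·0.000) / (6) = 1.611
  r = (-11 - (-1)·-0.667 - (-3)·1.611) / (7) = -0.976
Iteration 2:
  p = (-6 - (4)·1.611 - (-2)·-0.976) / (9) = -1.600
  q = (7 - (4)·-1.600 - (-1)·-0.976) / (6) = 2.071
  r = (-11 - (-1)·-1.600 - (-3)·2.071) / (7) = -0.912

(-1.600, 2.071, -0.912)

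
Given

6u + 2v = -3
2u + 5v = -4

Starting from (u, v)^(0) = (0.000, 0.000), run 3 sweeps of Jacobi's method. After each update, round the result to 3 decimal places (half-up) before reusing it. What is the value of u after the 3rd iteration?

Iteration 1:
  u = (-3 - (2)·0.000) / (6) = -0.500
  v = (-4 - (2)·0.000) / (5) = -0.800
Iteration 2:
  u = (-3 - (2)·-0.800) / (6) = -0.233
  v = (-4 - (2)·-0.500) / (5) = -0.600
Iteration 3:
  u = (-3 - (2)·-0.600) / (6) = -0.300
  v = (-4 - (2)·-0.233) / (5) = -0.707

-0.300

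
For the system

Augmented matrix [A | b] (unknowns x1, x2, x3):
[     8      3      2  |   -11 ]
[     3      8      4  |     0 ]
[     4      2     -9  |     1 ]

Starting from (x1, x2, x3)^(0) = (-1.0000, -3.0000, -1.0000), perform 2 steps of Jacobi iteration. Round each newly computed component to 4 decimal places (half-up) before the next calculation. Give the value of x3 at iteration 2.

0.0833

Iteration 1:
  x1 = (-11 - (3)·-3.0000 - (2)·-1.0000) / (8) = 0.0000
  x2 = (0 - (3)·-1.0000 - (4)·-1.0000) / (8) = 0.8750
  x3 = (1 - (4)·-1.0000 - (2)·-3.0000) / (-9) = -1.2222
Iteration 2:
  x1 = (-11 - (3)·0.8750 - (2)·-1.2222) / (8) = -1.3976
  x2 = (0 - (3)·0.0000 - (4)·-1.2222) / (8) = 0.6111
  x3 = (1 - (4)·0.0000 - (2)·0.8750) / (-9) = 0.0833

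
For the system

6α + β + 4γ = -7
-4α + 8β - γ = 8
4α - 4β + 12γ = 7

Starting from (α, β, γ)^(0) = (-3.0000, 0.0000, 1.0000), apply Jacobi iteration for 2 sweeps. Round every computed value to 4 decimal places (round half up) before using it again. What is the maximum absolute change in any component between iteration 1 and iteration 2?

0.6563

Iteration 1:
  α = (-7 - (1)·0.0000 - (4)·1.0000) / (6) = -1.8333
  β = (8 - (-4)·-3.0000 - (-1)·1.0000) / (8) = -0.3750
  γ = (7 - (4)·-3.0000 - (-4)·0.0000) / (12) = 1.5833
Iteration 2:
  α = (-7 - (1)·-0.3750 - (4)·1.5833) / (6) = -2.1597
  β = (8 - (-4)·-1.8333 - (-1)·1.5833) / (8) = 0.2813
  γ = (7 - (4)·-1.8333 - (-4)·-0.3750) / (12) = 1.0694
Change: (-0.3264, 0.6563, -0.5139) → max |·| = 0.6563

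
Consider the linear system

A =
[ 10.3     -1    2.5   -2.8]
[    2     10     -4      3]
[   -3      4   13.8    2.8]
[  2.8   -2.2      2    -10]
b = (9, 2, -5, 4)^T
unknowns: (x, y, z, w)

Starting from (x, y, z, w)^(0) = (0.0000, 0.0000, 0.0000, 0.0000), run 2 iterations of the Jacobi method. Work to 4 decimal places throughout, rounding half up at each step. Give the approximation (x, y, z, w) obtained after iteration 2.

Iteration 1:
  x = (9 - (-1)·0.0000 - (2.5)·0.0000 - (-2.8)·0.0000) / (10.3) = 0.8738
  y = (2 - (2)·0.0000 - (-4)·0.0000 - (3)·0.0000) / (10) = 0.2000
  z = (-5 - (-3)·0.0000 - (4)·0.0000 - (2.8)·0.0000) / (13.8) = -0.3623
  w = (4 - (2.8)·0.0000 - (-2.2)·0.0000 - (2)·0.0000) / (-10) = -0.4000
Iteration 2:
  x = (9 - (-1)·0.2000 - (2.5)·-0.3623 - (-2.8)·-0.4000) / (10.3) = 0.8724
  y = (2 - (2)·0.8738 - (-4)·-0.3623 - (3)·-0.4000) / (10) = 0.0003
  z = (-5 - (-3)·0.8738 - (4)·0.2000 - (2.8)·-0.4000) / (13.8) = -0.1492
  w = (4 - (2.8)·0.8738 - (-2.2)·0.2000 - (2)·-0.3623) / (-10) = -0.2718

(0.8724, 0.0003, -0.1492, -0.2718)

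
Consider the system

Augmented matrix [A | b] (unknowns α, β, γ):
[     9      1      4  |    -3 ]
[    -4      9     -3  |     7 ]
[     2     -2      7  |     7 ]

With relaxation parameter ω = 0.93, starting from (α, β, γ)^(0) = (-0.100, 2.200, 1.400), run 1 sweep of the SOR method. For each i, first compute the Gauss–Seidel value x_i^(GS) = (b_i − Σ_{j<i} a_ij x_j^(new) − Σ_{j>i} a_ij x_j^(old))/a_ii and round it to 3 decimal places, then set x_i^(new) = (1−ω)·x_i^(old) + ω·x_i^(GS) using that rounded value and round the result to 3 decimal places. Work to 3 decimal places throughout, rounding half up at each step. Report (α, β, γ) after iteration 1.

(-1.123, 0.847, 1.552)

Iteration 1:
  α: GS value = (-3 - (1)·2.200 - (4)·1.400) / (9) = -1.200;  α ← (1−ω)·-0.100 + ω·-1.200 = -1.123
  β: GS value = (7 - (-4)·-1.123 - (-3)·1.400) / (9) = 0.745;  β ← (1−ω)·2.200 + ω·0.745 = 0.847
  γ: GS value = (7 - (2)·-1.123 - (-2)·0.847) / (7) = 1.563;  γ ← (1−ω)·1.400 + ω·1.563 = 1.552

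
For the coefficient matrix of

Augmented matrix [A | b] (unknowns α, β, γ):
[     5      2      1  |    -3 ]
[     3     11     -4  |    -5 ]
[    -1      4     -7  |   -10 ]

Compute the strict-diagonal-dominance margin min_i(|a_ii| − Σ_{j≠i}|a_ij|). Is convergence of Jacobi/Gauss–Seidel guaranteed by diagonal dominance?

2

row 1: |5| − (2+1) = 2
row 2: |11| − (3+4) = 4
row 3: |-7| − (1+4) = 2
minimum over rows = 2 → strictly diagonally dominant (convergence guaranteed)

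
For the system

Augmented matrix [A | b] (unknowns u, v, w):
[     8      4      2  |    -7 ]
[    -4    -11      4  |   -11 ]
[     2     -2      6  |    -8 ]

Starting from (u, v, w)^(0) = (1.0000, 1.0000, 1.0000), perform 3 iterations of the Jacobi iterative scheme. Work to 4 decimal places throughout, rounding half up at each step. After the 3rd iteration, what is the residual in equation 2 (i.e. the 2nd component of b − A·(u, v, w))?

Iteration 1:
  u = (-7 - (4)·1.0000 - (2)·1.0000) / (8) = -1.6250
  v = (-11 - (-4)·1.0000 - (4)·1.0000) / (-11) = 1.0000
  w = (-8 - (2)·1.0000 - (-2)·1.0000) / (6) = -1.3333
Iteration 2:
  u = (-7 - (4)·1.0000 - (2)·-1.3333) / (8) = -1.0417
  v = (-11 - (-4)·-1.6250 - (4)·-1.3333) / (-11) = 1.1061
  w = (-8 - (2)·-1.6250 - (-2)·1.0000) / (6) = -0.4583
Iteration 3:
  u = (-7 - (4)·1.1061 - (2)·-0.4583) / (8) = -1.3135
  v = (-11 - (-4)·-1.0417 - (4)·-0.4583) / (-11) = 1.2121
  w = (-8 - (2)·-1.0417 - (-2)·1.1061) / (6) = -0.6174
Residual b − A·x = (-0.1056, -0.4513, 0.7556)

-0.4513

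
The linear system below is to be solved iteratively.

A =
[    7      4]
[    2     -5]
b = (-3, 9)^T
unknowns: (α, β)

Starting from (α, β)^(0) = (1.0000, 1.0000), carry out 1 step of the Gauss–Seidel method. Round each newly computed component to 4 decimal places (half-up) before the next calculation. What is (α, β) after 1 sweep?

(-1.0000, -2.2000)

Iteration 1:
  α = (-3 - (4)·1.0000) / (7) = -1.0000
  β = (9 - (2)·-1.0000) / (-5) = -2.2000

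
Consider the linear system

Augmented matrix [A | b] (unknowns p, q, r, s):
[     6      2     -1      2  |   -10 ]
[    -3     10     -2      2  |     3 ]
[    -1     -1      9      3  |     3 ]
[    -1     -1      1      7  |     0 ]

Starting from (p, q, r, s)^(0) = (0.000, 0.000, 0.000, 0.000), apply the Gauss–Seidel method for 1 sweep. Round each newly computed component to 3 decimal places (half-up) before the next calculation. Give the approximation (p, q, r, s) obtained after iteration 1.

Iteration 1:
  p = (-10 - (2)·0.000 - (-1)·0.000 - (2)·0.000) / (6) = -1.667
  q = (3 - (-3)·-1.667 - (-2)·0.000 - (2)·0.000) / (10) = -0.200
  r = (3 - (-1)·-1.667 - (-1)·-0.200 - (3)·0.000) / (9) = 0.126
  s = (0 - (-1)·-1.667 - (-1)·-0.200 - (1)·0.126) / (7) = -0.285

(-1.667, -0.200, 0.126, -0.285)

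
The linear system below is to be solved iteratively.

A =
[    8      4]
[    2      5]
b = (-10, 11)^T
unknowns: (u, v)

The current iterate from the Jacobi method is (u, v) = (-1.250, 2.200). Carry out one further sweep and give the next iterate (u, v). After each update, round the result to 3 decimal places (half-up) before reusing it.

(-2.350, 2.700)

One sweep:
  u = (-10 - (4)·2.200) / (8) = -2.350
  v = (11 - (2)·-1.250) / (5) = 2.700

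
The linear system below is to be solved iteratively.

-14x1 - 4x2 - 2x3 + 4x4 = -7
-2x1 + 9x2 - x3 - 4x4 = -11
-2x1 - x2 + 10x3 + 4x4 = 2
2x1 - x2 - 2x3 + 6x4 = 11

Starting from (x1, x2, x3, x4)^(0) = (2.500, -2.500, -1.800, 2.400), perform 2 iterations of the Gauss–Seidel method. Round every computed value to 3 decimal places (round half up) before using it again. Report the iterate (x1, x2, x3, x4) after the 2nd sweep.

(0.804, -0.621, -0.113, 1.424)

Iteration 1:
  x1 = (-7 - (-4)·-2.500 - (-2)·-1.800 - (4)·2.400) / (-14) = 2.157
  x2 = (-11 - (-2)·2.157 - (-1)·-1.800 - (-4)·2.400) / (9) = 0.124
  x3 = (2 - (-2)·2.157 - (-1)·0.124 - (4)·2.400) / (10) = -0.316
  x4 = (11 - (2)·2.157 - (-1)·0.124 - (-2)·-0.316) / (6) = 1.030
Iteration 2:
  x1 = (-7 - (-4)·0.124 - (-2)·-0.316 - (4)·1.030) / (-14) = 0.804
  x2 = (-11 - (-2)·0.804 - (-1)·-0.316 - (-4)·1.030) / (9) = -0.621
  x3 = (2 - (-2)·0.804 - (-1)·-0.621 - (4)·1.030) / (10) = -0.113
  x4 = (11 - (2)·0.804 - (-1)·-0.621 - (-2)·-0.113) / (6) = 1.424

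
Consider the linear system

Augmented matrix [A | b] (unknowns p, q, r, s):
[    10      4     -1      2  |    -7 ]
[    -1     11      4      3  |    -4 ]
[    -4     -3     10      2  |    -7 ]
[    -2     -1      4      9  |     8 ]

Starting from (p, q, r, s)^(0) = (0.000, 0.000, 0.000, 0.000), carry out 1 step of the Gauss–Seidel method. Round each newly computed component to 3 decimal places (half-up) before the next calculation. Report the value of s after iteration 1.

Iteration 1:
  p = (-7 - (4)·0.000 - (-1)·0.000 - (2)·0.000) / (10) = -0.700
  q = (-4 - (-1)·-0.700 - (4)·0.000 - (3)·0.000) / (11) = -0.427
  r = (-7 - (-4)·-0.700 - (-3)·-0.427 - (2)·0.000) / (10) = -1.108
  s = (8 - (-2)·-0.700 - (-1)·-0.427 - (4)·-1.108) / (9) = 1.178

1.178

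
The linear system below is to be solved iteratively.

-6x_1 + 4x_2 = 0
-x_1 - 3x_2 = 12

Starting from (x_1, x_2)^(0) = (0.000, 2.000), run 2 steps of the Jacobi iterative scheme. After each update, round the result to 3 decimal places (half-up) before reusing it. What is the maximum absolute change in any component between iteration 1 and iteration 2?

Iteration 1:
  x_1 = (0 - (4)·2.000) / (-6) = 1.333
  x_2 = (12 - (-1)·0.000) / (-3) = -4.000
Iteration 2:
  x_1 = (0 - (4)·-4.000) / (-6) = -2.667
  x_2 = (12 - (-1)·1.333) / (-3) = -4.444
Change: (-4.000, -0.444) → max |·| = 4.000

4.000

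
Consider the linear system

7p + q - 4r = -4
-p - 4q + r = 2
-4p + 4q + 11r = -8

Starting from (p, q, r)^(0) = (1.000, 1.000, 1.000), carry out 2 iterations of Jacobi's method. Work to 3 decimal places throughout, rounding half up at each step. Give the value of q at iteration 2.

Iteration 1:
  p = (-4 - (1)·1.000 - (-4)·1.000) / (7) = -0.143
  q = (2 - (-1)·1.000 - (1)·1.000) / (-4) = -0.500
  r = (-8 - (-4)·1.000 - (4)·1.000) / (11) = -0.727
Iteration 2:
  p = (-4 - (1)·-0.500 - (-4)·-0.727) / (7) = -0.915
  q = (2 - (-1)·-0.143 - (1)·-0.727) / (-4) = -0.646
  r = (-8 - (-4)·-0.143 - (4)·-0.500) / (11) = -0.597

-0.646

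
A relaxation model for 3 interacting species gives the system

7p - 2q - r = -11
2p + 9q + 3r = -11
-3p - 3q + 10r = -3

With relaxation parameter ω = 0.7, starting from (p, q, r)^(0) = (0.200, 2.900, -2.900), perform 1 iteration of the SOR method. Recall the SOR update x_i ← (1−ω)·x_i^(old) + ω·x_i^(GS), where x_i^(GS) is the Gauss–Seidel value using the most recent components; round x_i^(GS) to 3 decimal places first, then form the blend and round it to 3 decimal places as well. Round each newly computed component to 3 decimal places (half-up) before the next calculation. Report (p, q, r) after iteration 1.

Iteration 1:
  p: GS value = (-11 - (-2)·2.900 - (-1)·-2.900) / (7) = -1.157;  p ← (1−ω)·0.200 + ω·-1.157 = -0.750
  q: GS value = (-11 - (2)·-0.750 - (3)·-2.900) / (9) = -0.089;  q ← (1−ω)·2.900 + ω·-0.089 = 0.808
  r: GS value = (-3 - (-3)·-0.750 - (-3)·0.808) / (10) = -0.283;  r ← (1−ω)·-2.900 + ω·-0.283 = -1.068

(-0.750, 0.808, -1.068)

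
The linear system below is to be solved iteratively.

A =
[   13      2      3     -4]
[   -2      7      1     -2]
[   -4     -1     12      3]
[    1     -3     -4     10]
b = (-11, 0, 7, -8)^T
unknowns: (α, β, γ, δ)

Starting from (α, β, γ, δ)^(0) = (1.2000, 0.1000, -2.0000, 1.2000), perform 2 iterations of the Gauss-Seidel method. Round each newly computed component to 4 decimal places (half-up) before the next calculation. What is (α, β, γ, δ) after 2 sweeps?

(-1.1645, -0.5166, 0.2724, -0.7296)

Iteration 1:
  α = (-11 - (2)·0.1000 - (3)·-2.0000 - (-4)·1.2000) / (13) = -0.0308
  β = (0 - (-2)·-0.0308 - (1)·-2.0000 - (-2)·1.2000) / (7) = 0.6198
  γ = (7 - (-4)·-0.0308 - (-1)·0.6198 - (3)·1.2000) / (12) = 0.3247
  δ = (-8 - (1)·-0.0308 - (-3)·0.6198 - (-4)·0.3247) / (10) = -0.4811
Iteration 2:
  α = (-11 - (2)·0.6198 - (3)·0.3247 - (-4)·-0.4811) / (13) = -1.1645
  β = (0 - (-2)·-1.1645 - (1)·0.3247 - (-2)·-0.4811) / (7) = -0.5166
  γ = (7 - (-4)·-1.1645 - (-1)·-0.5166 - (3)·-0.4811) / (12) = 0.2724
  δ = (-8 - (1)·-1.1645 - (-3)·-0.5166 - (-4)·0.2724) / (10) = -0.7296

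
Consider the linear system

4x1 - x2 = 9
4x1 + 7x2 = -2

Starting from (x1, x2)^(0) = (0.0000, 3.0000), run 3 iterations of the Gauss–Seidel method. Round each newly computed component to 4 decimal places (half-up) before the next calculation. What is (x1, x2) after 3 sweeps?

Iteration 1:
  x1 = (9 - (-1)·3.0000) / (4) = 3.0000
  x2 = (-2 - (4)·3.0000) / (7) = -2.0000
Iteration 2:
  x1 = (9 - (-1)·-2.0000) / (4) = 1.7500
  x2 = (-2 - (4)·1.7500) / (7) = -1.2857
Iteration 3:
  x1 = (9 - (-1)·-1.2857) / (4) = 1.9286
  x2 = (-2 - (4)·1.9286) / (7) = -1.3878

(1.9286, -1.3878)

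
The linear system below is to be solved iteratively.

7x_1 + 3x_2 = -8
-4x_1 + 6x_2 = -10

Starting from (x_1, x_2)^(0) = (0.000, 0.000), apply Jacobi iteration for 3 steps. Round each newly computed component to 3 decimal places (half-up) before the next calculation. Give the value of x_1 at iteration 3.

Iteration 1:
  x_1 = (-8 - (3)·0.000) / (7) = -1.143
  x_2 = (-10 - (-4)·0.000) / (6) = -1.667
Iteration 2:
  x_1 = (-8 - (3)·-1.667) / (7) = -0.428
  x_2 = (-10 - (-4)·-1.143) / (6) = -2.429
Iteration 3:
  x_1 = (-8 - (3)·-2.429) / (7) = -0.102
  x_2 = (-10 - (-4)·-0.428) / (6) = -1.952

-0.102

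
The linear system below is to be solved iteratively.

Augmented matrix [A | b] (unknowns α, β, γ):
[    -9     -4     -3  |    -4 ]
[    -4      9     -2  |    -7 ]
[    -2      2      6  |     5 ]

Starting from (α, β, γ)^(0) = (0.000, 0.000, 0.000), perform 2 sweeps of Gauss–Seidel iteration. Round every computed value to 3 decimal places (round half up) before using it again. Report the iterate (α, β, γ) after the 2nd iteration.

Iteration 1:
  α = (-4 - (-4)·0.000 - (-3)·0.000) / (-9) = 0.444
  β = (-7 - (-4)·0.444 - (-2)·0.000) / (9) = -0.580
  γ = (5 - (-2)·0.444 - (2)·-0.580) / (6) = 1.175
Iteration 2:
  α = (-4 - (-4)·-0.580 - (-3)·1.175) / (-9) = 0.311
  β = (-7 - (-4)·0.311 - (-2)·1.175) / (9) = -0.378
  γ = (5 - (-2)·0.311 - (2)·-0.378) / (6) = 1.063

(0.311, -0.378, 1.063)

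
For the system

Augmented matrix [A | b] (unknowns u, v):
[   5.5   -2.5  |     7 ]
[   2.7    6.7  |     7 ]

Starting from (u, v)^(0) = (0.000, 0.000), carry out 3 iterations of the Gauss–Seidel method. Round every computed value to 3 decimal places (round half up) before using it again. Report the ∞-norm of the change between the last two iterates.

Iteration 1:
  u = (7 - (-2.5)·0.000) / (5.5) = 1.273
  v = (7 - (2.7)·1.273) / (6.7) = 0.532
Iteration 2:
  u = (7 - (-2.5)·0.532) / (5.5) = 1.515
  v = (7 - (2.7)·1.515) / (6.7) = 0.434
Iteration 3:
  u = (7 - (-2.5)·0.434) / (5.5) = 1.470
  v = (7 - (2.7)·1.470) / (6.7) = 0.452
Change: (-0.045, 0.018) → max |·| = 0.045

0.045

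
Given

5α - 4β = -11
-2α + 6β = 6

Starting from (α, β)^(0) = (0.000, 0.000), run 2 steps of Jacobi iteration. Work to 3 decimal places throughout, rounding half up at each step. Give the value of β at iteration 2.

0.267

Iteration 1:
  α = (-11 - (-4)·0.000) / (5) = -2.200
  β = (6 - (-2)·0.000) / (6) = 1.000
Iteration 2:
  α = (-11 - (-4)·1.000) / (5) = -1.400
  β = (6 - (-2)·-2.200) / (6) = 0.267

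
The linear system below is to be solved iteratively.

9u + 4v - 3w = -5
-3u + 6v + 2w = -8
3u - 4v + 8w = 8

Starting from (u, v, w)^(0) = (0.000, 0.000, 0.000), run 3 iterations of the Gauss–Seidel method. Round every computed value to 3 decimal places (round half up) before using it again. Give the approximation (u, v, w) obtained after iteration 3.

(0.107, -1.356, 0.282)

Iteration 1:
  u = (-5 - (4)·0.000 - (-3)·0.000) / (9) = -0.556
  v = (-8 - (-3)·-0.556 - (2)·0.000) / (6) = -1.611
  w = (8 - (3)·-0.556 - (-4)·-1.611) / (8) = 0.403
Iteration 2:
  u = (-5 - (4)·-1.611 - (-3)·0.403) / (9) = 0.295
  v = (-8 - (-3)·0.295 - (2)·0.403) / (6) = -1.320
  w = (8 - (3)·0.295 - (-4)·-1.320) / (8) = 0.229
Iteration 3:
  u = (-5 - (4)·-1.320 - (-3)·0.229) / (9) = 0.107
  v = (-8 - (-3)·0.107 - (2)·0.229) / (6) = -1.356
  w = (8 - (3)·0.107 - (-4)·-1.356) / (8) = 0.282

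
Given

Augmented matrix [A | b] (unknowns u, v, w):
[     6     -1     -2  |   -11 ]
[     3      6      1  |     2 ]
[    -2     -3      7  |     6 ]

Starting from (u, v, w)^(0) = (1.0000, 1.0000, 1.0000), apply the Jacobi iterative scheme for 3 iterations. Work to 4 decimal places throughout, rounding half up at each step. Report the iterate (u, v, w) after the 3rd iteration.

(-1.5992, 0.9603, 0.7834)

Iteration 1:
  u = (-11 - (-1)·1.0000 - (-2)·1.0000) / (6) = -1.3333
  v = (2 - (3)·1.0000 - (1)·1.0000) / (6) = -0.3333
  w = (6 - (-2)·1.0000 - (-3)·1.0000) / (7) = 1.5714
Iteration 2:
  u = (-11 - (-1)·-0.3333 - (-2)·1.5714) / (6) = -1.3651
  v = (2 - (3)·-1.3333 - (1)·1.5714) / (6) = 0.7381
  w = (6 - (-2)·-1.3333 - (-3)·-0.3333) / (7) = 0.3334
Iteration 3:
  u = (-11 - (-1)·0.7381 - (-2)·0.3334) / (6) = -1.5992
  v = (2 - (3)·-1.3651 - (1)·0.3334) / (6) = 0.9603
  w = (6 - (-2)·-1.3651 - (-3)·0.7381) / (7) = 0.7834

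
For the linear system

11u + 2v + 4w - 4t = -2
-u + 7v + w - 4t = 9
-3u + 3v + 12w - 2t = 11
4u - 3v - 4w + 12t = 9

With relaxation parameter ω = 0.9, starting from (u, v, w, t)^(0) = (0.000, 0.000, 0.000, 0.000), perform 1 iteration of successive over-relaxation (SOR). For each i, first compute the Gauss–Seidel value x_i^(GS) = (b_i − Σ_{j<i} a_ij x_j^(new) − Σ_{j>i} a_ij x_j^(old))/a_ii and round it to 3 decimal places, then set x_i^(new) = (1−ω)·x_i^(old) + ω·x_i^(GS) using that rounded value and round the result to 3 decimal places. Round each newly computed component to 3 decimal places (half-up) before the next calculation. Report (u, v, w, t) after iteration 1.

(-0.164, 1.136, 0.533, 1.139)

Iteration 1:
  u: GS value = (-2 - (2)·0.000 - (4)·0.000 - (-4)·0.000) / (11) = -0.182;  u ← (1−ω)·0.000 + ω·-0.182 = -0.164
  v: GS value = (9 - (-1)·-0.164 - (1)·0.000 - (-4)·0.000) / (7) = 1.262;  v ← (1−ω)·0.000 + ω·1.262 = 1.136
  w: GS value = (11 - (-3)·-0.164 - (3)·1.136 - (-2)·0.000) / (12) = 0.592;  w ← (1−ω)·0.000 + ω·0.592 = 0.533
  t: GS value = (9 - (4)·-0.164 - (-3)·1.136 - (-4)·0.533) / (12) = 1.266;  t ← (1−ω)·0.000 + ω·1.266 = 1.139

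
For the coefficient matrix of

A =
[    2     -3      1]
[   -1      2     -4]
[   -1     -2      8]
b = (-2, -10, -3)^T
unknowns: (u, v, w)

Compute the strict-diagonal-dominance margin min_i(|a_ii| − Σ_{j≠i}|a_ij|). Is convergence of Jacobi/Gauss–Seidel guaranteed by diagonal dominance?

-3

row 1: |2| − (3+1) = -2
row 2: |2| − (1+4) = -3
row 3: |8| − (1+2) = 5
minimum over rows = -3 → not strictly diagonally dominant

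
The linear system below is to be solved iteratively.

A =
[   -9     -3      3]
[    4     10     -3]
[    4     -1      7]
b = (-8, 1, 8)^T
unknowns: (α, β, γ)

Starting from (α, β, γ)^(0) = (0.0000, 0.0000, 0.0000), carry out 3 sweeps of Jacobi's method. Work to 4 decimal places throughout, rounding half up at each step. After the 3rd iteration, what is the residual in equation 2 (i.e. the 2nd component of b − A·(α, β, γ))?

Iteration 1:
  α = (-8 - (-3)·0.0000 - (3)·0.0000) / (-9) = 0.8889
  β = (1 - (4)·0.0000 - (-3)·0.0000) / (10) = 0.1000
  γ = (8 - (4)·0.0000 - (-1)·0.0000) / (7) = 1.1429
Iteration 2:
  α = (-8 - (-3)·0.1000 - (3)·1.1429) / (-9) = 1.2365
  β = (1 - (4)·0.8889 - (-3)·1.1429) / (10) = 0.0873
  γ = (8 - (4)·0.8889 - (-1)·0.1000) / (7) = 0.6492
Iteration 3:
  α = (-8 - (-3)·0.0873 - (3)·0.6492) / (-9) = 1.0762
  β = (1 - (4)·1.2365 - (-3)·0.6492) / (10) = -0.1998
  γ = (8 - (4)·1.2365 - (-1)·0.0873) / (7) = 0.4488
Residual b − A·x = (-0.2600, 0.0396, 0.3538)

0.0396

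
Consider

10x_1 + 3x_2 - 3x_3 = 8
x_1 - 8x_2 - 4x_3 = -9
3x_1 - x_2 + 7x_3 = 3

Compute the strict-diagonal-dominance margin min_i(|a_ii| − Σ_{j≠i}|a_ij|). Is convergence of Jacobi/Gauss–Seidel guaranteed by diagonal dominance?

row 1: |10| − (3+3) = 4
row 2: |-8| − (1+4) = 3
row 3: |7| − (3+1) = 3
minimum over rows = 3 → strictly diagonally dominant (convergence guaranteed)

3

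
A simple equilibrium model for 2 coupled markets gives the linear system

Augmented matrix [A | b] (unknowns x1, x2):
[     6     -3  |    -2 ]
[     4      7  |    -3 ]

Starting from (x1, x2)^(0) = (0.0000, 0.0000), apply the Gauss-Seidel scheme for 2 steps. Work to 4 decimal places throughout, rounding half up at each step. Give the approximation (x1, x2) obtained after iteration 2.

Iteration 1:
  x1 = (-2 - (-3)·0.0000) / (6) = -0.3333
  x2 = (-3 - (4)·-0.3333) / (7) = -0.2381
Iteration 2:
  x1 = (-2 - (-3)·-0.2381) / (6) = -0.4524
  x2 = (-3 - (4)·-0.4524) / (7) = -0.1701

(-0.4524, -0.1701)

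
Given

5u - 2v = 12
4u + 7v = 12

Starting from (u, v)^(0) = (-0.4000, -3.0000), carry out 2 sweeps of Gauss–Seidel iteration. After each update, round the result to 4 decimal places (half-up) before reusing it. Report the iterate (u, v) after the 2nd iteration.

Iteration 1:
  u = (12 - (-2)·-3.0000) / (5) = 1.2000
  v = (12 - (4)·1.2000) / (7) = 1.0286
Iteration 2:
  u = (12 - (-2)·1.0286) / (5) = 2.8114
  v = (12 - (4)·2.8114) / (7) = 0.1078

(2.8114, 0.1078)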